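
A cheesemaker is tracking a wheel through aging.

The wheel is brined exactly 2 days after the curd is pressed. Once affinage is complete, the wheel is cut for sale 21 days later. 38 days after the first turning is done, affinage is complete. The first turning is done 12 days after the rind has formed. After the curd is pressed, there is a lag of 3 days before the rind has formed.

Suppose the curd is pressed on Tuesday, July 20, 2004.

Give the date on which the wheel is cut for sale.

Saturday, October 2, 2004

The curd is pressed: Jul 20, 2004.
The rind has formed: Jul 20, 2004 + 3 days = Jul 23, 2004.
The first turning is done: Jul 23, 2004 + 12 days = Aug 4, 2004.
Affinage is complete: Aug 4, 2004 + 38 days = Sep 11, 2004.
The wheel is cut for sale: Sep 11, 2004 + 21 days = Oct 2, 2004.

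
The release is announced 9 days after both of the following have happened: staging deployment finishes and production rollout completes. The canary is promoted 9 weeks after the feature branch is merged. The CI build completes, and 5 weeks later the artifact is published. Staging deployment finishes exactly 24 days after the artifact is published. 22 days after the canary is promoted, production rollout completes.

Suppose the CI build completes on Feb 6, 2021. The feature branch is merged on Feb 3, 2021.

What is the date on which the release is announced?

The CI build completes: Feb 6, 2021.
The artifact is published: Feb 6, 2021 + 5 weeks = Mar 13, 2021.
Staging deployment finishes: Mar 13, 2021 + 24 days = Apr 6, 2021.
The feature branch is merged: Feb 3, 2021.
The canary is promoted: Feb 3, 2021 + 9 weeks = Apr 7, 2021.
Production rollout completes: Apr 7, 2021 + 22 days = Apr 29, 2021.
Both prerequisites met — staging deployment finishes (Apr 6, 2021), production rollout completes (Apr 29, 2021); the later is Apr 29, 2021.
The release is announced: Apr 29, 2021 + 9 days = May 8, 2021.

May 8, 2021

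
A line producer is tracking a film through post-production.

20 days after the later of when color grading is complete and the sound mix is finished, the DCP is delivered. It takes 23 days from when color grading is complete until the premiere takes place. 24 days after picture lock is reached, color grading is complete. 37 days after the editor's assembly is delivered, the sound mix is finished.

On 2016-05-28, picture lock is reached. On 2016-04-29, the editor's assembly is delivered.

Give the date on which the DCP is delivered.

2016-07-11

Picture lock is reached: May 28, 2016.
Color grading is complete: May 28, 2016 + 24 days = Jun 21, 2016.
The editor's assembly is delivered: Apr 29, 2016.
The sound mix is finished: Apr 29, 2016 + 37 days = Jun 5, 2016.
Both prerequisites met — color grading is complete (Jun 21, 2016), the sound mix is finished (Jun 5, 2016); the later is Jun 21, 2016.
The DCP is delivered: Jun 21, 2016 + 20 days = Jul 11, 2016.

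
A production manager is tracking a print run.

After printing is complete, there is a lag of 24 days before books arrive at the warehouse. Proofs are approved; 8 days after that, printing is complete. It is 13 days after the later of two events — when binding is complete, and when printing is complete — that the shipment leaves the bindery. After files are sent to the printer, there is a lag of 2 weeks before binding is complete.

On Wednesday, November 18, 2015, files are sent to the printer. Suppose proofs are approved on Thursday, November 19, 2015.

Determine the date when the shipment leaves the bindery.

Tuesday, December 15, 2015

Files are sent to the printer: Nov 18, 2015.
Binding is complete: Nov 18, 2015 + 2 weeks = Dec 2, 2015.
Proofs are approved: Nov 19, 2015.
Printing is complete: Nov 19, 2015 + 8 days = Nov 27, 2015.
Both prerequisites met — binding is complete (Dec 2, 2015), printing is complete (Nov 27, 2015); the later is Dec 2, 2015.
The shipment leaves the bindery: Dec 2, 2015 + 13 days = Dec 15, 2015.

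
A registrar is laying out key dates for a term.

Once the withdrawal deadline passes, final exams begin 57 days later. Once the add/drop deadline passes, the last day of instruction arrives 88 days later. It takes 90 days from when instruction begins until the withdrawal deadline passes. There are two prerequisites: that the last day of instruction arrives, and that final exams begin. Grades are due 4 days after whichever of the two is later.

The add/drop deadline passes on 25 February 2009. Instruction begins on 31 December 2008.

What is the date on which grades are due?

The add/drop deadline passes: Feb 25, 2009.
The last day of instruction arrives: Feb 25, 2009 + 88 days = May 24, 2009.
Instruction begins: Dec 31, 2008.
The withdrawal deadline passes: Dec 31, 2008 + 90 days = Mar 31, 2009.
Final exams begin: Mar 31, 2009 + 57 days = May 27, 2009.
Both prerequisites met — the last day of instruction arrives (May 24, 2009), final exams begin (May 27, 2009); the later is May 27, 2009.
Grades are due: May 27, 2009 + 4 days = May 31, 2009.

31 May 2009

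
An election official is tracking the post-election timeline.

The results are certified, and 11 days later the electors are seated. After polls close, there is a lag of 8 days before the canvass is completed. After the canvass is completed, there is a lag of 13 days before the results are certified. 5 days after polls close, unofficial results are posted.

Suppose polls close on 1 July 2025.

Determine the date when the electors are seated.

Polls close: Jul 1, 2025.
The canvass is completed: Jul 1, 2025 + 8 days = Jul 9, 2025.
The results are certified: Jul 9, 2025 + 13 days = Jul 22, 2025.
The electors are seated: Jul 22, 2025 + 11 days = Aug 2, 2025.

2 August 2025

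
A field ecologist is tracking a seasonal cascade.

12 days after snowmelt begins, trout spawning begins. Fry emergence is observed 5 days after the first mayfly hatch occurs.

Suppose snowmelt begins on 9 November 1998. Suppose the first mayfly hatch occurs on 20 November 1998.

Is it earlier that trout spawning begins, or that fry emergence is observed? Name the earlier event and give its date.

Trout spawning begins — 21 November 1998

Snowmelt begins: Nov 9, 1998.
Trout spawning begins: Nov 9, 1998 + 12 days = Nov 21, 1998.
The first mayfly hatch occurs: Nov 20, 1998.
Fry emergence is observed: Nov 20, 1998 + 5 days = Nov 25, 1998.
Comparing: trout spawning begins on Nov 21, 1998 vs fry emergence is observed on Nov 25, 1998. Earlier: trout spawning begins.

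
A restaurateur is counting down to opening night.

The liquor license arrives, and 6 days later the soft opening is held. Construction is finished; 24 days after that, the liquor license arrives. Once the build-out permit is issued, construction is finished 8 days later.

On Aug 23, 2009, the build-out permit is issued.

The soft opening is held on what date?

Sep 30, 2009

The build-out permit is issued: Aug 23, 2009.
Construction is finished: Aug 23, 2009 + 8 days = Aug 31, 2009.
The liquor license arrives: Aug 31, 2009 + 24 days = Sep 24, 2009.
The soft opening is held: Sep 24, 2009 + 6 days = Sep 30, 2009.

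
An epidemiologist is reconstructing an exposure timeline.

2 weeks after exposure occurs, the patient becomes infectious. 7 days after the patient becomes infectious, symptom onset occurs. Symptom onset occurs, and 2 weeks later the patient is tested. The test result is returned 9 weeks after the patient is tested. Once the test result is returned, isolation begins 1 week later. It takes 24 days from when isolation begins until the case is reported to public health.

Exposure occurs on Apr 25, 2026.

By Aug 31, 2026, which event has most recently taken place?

Exposure occurs: Apr 25, 2026.
The patient becomes infectious: Apr 25, 2026 + 2 weeks = May 9, 2026.
Symptom onset occurs: May 9, 2026 + 7 days = May 16, 2026.
The patient is tested: May 16, 2026 + 2 weeks = May 30, 2026.
The test result is returned: May 30, 2026 + 9 weeks = Aug 1, 2026.
Isolation begins: Aug 1, 2026 + 1 week = Aug 8, 2026.
The case is reported to public health: Aug 8, 2026 + 24 days = Sep 1, 2026.
Aug 31, 2026 falls between when isolation begins (Aug 8, 2026) and when the case is reported to public health (Sep 1, 2026).

Isolation begins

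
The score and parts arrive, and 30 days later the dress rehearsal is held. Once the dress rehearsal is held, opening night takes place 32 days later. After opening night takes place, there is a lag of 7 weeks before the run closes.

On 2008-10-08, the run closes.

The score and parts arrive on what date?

The run closes: Oct 8, 2008.
Opening night takes place: Oct 8, 2008 − 7 weeks = Aug 20, 2008.
The dress rehearsal is held: Aug 20, 2008 − 32 days = Jul 19, 2008.
The score and parts arrive: Jul 19, 2008 − 30 days = Jun 19, 2008.

2008-06-19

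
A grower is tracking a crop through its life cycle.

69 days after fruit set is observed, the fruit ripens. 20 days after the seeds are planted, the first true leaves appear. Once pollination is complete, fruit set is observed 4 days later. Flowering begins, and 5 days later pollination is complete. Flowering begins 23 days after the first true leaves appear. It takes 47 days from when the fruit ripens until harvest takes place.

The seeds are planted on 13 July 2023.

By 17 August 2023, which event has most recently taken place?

The first true leaves appear

The seeds are planted: Jul 13, 2023.
The first true leaves appear: Jul 13, 2023 + 20 days = Aug 2, 2023.
Flowering begins: Aug 2, 2023 + 23 days = Aug 25, 2023.
Pollination is complete: Aug 25, 2023 + 5 days = Aug 30, 2023.
Fruit set is observed: Aug 30, 2023 + 4 days = Sep 3, 2023.
The fruit ripens: Sep 3, 2023 + 69 days = Nov 11, 2023.
Harvest takes place: Nov 11, 2023 + 47 days = Dec 28, 2023.
Aug 17, 2023 falls between when the first true leaves appear (Aug 2, 2023) and when flowering begins (Aug 25, 2023).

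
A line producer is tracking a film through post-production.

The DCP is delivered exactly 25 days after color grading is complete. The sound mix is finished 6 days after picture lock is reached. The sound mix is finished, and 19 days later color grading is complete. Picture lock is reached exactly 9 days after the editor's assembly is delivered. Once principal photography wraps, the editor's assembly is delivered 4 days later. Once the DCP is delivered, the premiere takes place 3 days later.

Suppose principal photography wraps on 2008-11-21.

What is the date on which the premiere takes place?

2009-01-26

Principal photography wraps: Nov 21, 2008.
The editor's assembly is delivered: Nov 21, 2008 + 4 days = Nov 25, 2008.
Picture lock is reached: Nov 25, 2008 + 9 days = Dec 4, 2008.
The sound mix is finished: Dec 4, 2008 + 6 days = Dec 10, 2008.
Color grading is complete: Dec 10, 2008 + 19 days = Dec 29, 2008.
The DCP is delivered: Dec 29, 2008 + 25 days = Jan 23, 2009.
The premiere takes place: Jan 23, 2009 + 3 days = Jan 26, 2009.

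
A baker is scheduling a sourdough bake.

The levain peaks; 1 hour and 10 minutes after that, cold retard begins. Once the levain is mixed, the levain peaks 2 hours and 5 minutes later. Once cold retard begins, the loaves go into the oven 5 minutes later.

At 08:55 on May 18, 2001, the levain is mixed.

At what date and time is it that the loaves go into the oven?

12:15 on May 18, 2001

The levain is mixed: 08:55 May 18, 2001.
The levain peaks: 08:55 May 18, 2001 + 2h05m = 11:00 May 18, 2001.
Cold retard begins: 11:00 May 18, 2001 + 1h10m = 12:10 May 18, 2001.
The loaves go into the oven: 12:10 May 18, 2001 + 5m = 12:15 May 18, 2001.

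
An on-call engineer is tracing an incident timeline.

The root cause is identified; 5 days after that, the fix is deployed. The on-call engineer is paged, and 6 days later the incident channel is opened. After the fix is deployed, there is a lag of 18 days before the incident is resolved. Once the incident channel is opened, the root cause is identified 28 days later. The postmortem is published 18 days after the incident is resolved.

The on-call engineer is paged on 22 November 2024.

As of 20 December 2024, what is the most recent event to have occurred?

The incident channel is opened

The on-call engineer is paged: Nov 22, 2024.
The incident channel is opened: Nov 22, 2024 + 6 days = Nov 28, 2024.
The root cause is identified: Nov 28, 2024 + 28 days = Dec 26, 2024.
The fix is deployed: Dec 26, 2024 + 5 days = Dec 31, 2024.
The incident is resolved: Dec 31, 2024 + 18 days = Jan 18, 2025.
The postmortem is published: Jan 18, 2025 + 18 days = Feb 5, 2025.
Dec 20, 2024 falls between when the incident channel is opened (Nov 28, 2024) and when the root cause is identified (Dec 26, 2024).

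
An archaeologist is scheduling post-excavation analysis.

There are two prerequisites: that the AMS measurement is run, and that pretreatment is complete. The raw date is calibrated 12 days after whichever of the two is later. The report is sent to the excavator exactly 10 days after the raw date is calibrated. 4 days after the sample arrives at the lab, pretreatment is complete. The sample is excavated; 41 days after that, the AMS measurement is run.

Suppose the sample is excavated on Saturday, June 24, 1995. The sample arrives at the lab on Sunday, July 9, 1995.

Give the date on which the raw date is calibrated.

The sample is excavated: Jun 24, 1995.
The AMS measurement is run: Jun 24, 1995 + 41 days = Aug 4, 1995.
The sample arrives at the lab: Jul 9, 1995.
Pretreatment is complete: Jul 9, 1995 + 4 days = Jul 13, 1995.
Both prerequisites met — the AMS measurement is run (Aug 4, 1995), pretreatment is complete (Jul 13, 1995); the later is Aug 4, 1995.
The raw date is calibrated: Aug 4, 1995 + 12 days = Aug 16, 1995.

Wednesday, August 16, 1995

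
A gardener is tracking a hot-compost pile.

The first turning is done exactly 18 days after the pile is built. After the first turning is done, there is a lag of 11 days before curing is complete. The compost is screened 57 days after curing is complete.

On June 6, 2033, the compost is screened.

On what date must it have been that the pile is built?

March 12, 2033

The compost is screened: Jun 6, 2033.
Curing is complete: Jun 6, 2033 − 57 days = Apr 10, 2033.
The first turning is done: Apr 10, 2033 − 11 days = Mar 30, 2033.
The pile is built: Mar 30, 2033 − 18 days = Mar 12, 2033.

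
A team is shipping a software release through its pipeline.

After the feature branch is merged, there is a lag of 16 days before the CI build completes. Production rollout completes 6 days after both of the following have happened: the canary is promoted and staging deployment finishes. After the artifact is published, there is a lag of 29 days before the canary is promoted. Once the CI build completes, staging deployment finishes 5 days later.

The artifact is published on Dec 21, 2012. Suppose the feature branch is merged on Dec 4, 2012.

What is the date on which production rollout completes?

The artifact is published: Dec 21, 2012.
The canary is promoted: Dec 21, 2012 + 29 days = Jan 19, 2013.
The feature branch is merged: Dec 4, 2012.
The CI build completes: Dec 4, 2012 + 16 days = Dec 20, 2012.
Staging deployment finishes: Dec 20, 2012 + 5 days = Dec 25, 2012.
Both prerequisites met — the canary is promoted (Jan 19, 2013), staging deployment finishes (Dec 25, 2012); the later is Jan 19, 2013.
Production rollout completes: Jan 19, 2013 + 6 days = Jan 25, 2013.

Jan 25, 2013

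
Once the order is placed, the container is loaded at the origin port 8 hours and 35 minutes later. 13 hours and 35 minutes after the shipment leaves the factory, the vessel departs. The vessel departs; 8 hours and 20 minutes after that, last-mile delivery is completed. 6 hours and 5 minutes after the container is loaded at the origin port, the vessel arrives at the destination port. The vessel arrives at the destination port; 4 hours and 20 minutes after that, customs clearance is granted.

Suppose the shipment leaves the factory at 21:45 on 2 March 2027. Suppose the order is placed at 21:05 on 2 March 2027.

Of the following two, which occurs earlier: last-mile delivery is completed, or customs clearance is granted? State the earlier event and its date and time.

Customs clearance is granted — 16:05 on 3 March 2027

The shipment leaves the factory: 21:45 Mar 2, 2027.
The vessel departs: 21:45 Mar 2, 2027 + 13h35m = 11:20 Mar 3, 2027.
Last-mile delivery is completed: 11:20 Mar 3, 2027 + 8h20m = 19:40 Mar 3, 2027.
The order is placed: 21:05 Mar 2, 2027.
The container is loaded at the origin port: 21:05 Mar 2, 2027 + 8h35m = 05:40 Mar 3, 2027.
The vessel arrives at the destination port: 05:40 Mar 3, 2027 + 6h05m = 11:45 Mar 3, 2027.
Customs clearance is granted: 11:45 Mar 3, 2027 + 4h20m = 16:05 Mar 3, 2027.
Comparing: last-mile delivery is completed at 19:40 Mar 3, 2027 vs customs clearance is granted at 16:05 Mar 3, 2027. Earlier: customs clearance is granted.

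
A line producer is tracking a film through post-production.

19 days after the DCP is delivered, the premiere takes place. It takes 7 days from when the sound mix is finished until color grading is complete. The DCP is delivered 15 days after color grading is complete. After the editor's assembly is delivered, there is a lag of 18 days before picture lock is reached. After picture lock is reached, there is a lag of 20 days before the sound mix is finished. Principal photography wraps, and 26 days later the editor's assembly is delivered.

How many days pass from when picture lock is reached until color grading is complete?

Causal path: picture lock is reached → the sound mix is finished → color grading is complete.
Total delay along the path: 20 + 7 = 27 days.

27 days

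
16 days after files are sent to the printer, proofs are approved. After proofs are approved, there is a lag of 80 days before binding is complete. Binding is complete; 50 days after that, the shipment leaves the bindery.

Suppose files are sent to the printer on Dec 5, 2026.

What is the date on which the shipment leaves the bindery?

Apr 30, 2027

Files are sent to the printer: Dec 5, 2026.
Proofs are approved: Dec 5, 2026 + 16 days = Dec 21, 2026.
Binding is complete: Dec 21, 2026 + 80 days = Mar 11, 2027.
The shipment leaves the bindery: Mar 11, 2027 + 50 days = Apr 30, 2027.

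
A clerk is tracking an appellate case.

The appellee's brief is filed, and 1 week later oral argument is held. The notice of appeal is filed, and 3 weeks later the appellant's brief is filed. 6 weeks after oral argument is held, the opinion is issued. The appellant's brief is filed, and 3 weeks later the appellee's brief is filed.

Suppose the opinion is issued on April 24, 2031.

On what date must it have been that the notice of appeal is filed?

The opinion is issued: Apr 24, 2031.
Oral argument is held: Apr 24, 2031 − 6 weeks = Mar 13, 2031.
The appellee's brief is filed: Mar 13, 2031 − 1 week = Mar 6, 2031.
The appellant's brief is filed: Mar 6, 2031 − 3 weeks = Feb 13, 2031.
The notice of appeal is filed: Feb 13, 2031 − 3 weeks = Jan 23, 2031.

January 23, 2031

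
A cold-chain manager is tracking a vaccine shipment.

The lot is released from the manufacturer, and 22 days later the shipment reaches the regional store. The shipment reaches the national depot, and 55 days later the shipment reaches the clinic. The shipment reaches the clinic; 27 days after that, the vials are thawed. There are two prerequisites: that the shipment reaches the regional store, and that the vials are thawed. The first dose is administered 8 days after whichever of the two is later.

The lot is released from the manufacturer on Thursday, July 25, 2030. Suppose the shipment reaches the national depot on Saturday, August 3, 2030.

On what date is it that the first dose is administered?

Friday, November 1, 2030

The lot is released from the manufacturer: Jul 25, 2030.
The shipment reaches the regional store: Jul 25, 2030 + 22 days = Aug 16, 2030.
The shipment reaches the national depot: Aug 3, 2030.
The shipment reaches the clinic: Aug 3, 2030 + 55 days = Sep 27, 2030.
The vials are thawed: Sep 27, 2030 + 27 days = Oct 24, 2030.
Both prerequisites met — the shipment reaches the regional store (Aug 16, 2030), the vials are thawed (Oct 24, 2030); the later is Oct 24, 2030.
The first dose is administered: Oct 24, 2030 + 8 days = Nov 1, 2030.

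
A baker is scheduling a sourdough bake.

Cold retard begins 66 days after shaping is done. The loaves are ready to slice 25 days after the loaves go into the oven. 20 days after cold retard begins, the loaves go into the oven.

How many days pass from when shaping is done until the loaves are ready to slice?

Causal path: shaping is done → cold retard begins → the loaves go into the oven → the loaves are ready to slice.
Total delay along the path: 66 + 20 + 25 = 111 days.

111 days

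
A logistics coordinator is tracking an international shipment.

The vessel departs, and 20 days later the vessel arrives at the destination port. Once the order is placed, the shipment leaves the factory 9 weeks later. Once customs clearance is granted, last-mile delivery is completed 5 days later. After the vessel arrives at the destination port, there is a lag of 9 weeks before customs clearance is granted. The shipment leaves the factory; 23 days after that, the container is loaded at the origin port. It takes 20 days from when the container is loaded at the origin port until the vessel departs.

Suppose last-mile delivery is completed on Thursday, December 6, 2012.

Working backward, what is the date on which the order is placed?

Saturday, May 26, 2012

Last-mile delivery is completed: Dec 6, 2012.
Customs clearance is granted: Dec 6, 2012 − 5 days = Dec 1, 2012.
The vessel arrives at the destination port: Dec 1, 2012 − 9 weeks = Sep 29, 2012.
The vessel departs: Sep 29, 2012 − 20 days = Sep 9, 2012.
The container is loaded at the origin port: Sep 9, 2012 − 20 days = Aug 20, 2012.
The shipment leaves the factory: Aug 20, 2012 − 23 days = Jul 28, 2012.
The order is placed: Jul 28, 2012 − 9 weeks = May 26, 2012.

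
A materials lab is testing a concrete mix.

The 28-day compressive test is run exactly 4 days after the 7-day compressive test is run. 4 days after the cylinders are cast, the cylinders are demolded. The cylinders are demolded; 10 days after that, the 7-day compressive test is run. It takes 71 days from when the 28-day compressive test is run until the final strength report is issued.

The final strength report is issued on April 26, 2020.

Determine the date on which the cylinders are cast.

The final strength report is issued: Apr 26, 2020.
The 28-day compressive test is run: Apr 26, 2020 − 71 days = Feb 15, 2020.
The 7-day compressive test is run: Feb 15, 2020 − 4 days = Feb 11, 2020.
The cylinders are demolded: Feb 11, 2020 − 10 days = Feb 1, 2020.
The cylinders are cast: Feb 1, 2020 − 4 days = Jan 28, 2020.

January 28, 2020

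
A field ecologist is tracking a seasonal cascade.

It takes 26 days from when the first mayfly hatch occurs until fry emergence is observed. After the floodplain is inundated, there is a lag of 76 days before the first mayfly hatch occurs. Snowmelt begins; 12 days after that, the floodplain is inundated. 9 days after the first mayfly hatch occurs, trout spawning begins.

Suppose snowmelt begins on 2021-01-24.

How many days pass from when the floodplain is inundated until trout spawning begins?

85 days

Causal path: the floodplain is inundated → the first mayfly hatch occurs → trout spawning begins.
Total delay along the path: 76 + 9 = 85 days.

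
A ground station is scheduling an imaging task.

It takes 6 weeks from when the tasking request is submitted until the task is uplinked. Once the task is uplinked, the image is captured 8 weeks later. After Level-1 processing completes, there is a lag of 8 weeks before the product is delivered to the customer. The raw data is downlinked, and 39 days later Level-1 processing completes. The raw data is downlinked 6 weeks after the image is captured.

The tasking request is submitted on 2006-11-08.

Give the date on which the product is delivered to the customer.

The tasking request is submitted: Nov 8, 2006.
The task is uplinked: Nov 8, 2006 + 6 weeks = Dec 20, 2006.
The image is captured: Dec 20, 2006 + 8 weeks = Feb 14, 2007.
The raw data is downlinked: Feb 14, 2007 + 6 weeks = Mar 28, 2007.
Level-1 processing completes: Mar 28, 2007 + 39 days = May 6, 2007.
The product is delivered to the customer: May 6, 2007 + 8 weeks = Jul 1, 2007.

2007-07-01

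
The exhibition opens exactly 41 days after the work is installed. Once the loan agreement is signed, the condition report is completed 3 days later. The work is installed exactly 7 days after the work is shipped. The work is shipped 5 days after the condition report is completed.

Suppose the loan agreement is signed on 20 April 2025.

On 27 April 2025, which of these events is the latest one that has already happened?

The condition report is completed

The loan agreement is signed: Apr 20, 2025.
The condition report is completed: Apr 20, 2025 + 3 days = Apr 23, 2025.
The work is shipped: Apr 23, 2025 + 5 days = Apr 28, 2025.
The work is installed: Apr 28, 2025 + 7 days = May 5, 2025.
The exhibition opens: May 5, 2025 + 41 days = Jun 15, 2025.
Apr 27, 2025 falls between when the condition report is completed (Apr 23, 2025) and when the work is shipped (Apr 28, 2025).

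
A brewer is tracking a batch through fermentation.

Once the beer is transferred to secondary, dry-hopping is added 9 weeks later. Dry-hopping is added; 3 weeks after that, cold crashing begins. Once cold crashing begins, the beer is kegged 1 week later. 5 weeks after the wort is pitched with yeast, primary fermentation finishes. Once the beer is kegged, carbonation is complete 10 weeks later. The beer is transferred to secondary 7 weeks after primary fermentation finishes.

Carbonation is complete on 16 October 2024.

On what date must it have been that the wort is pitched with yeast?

14 February 2024

Carbonation is complete: Oct 16, 2024.
The beer is kegged: Oct 16, 2024 − 10 weeks = Aug 7, 2024.
Cold crashing begins: Aug 7, 2024 − 1 week = Jul 31, 2024.
Dry-hopping is added: Jul 31, 2024 − 3 weeks = Jul 10, 2024.
The beer is transferred to secondary: Jul 10, 2024 − 9 weeks = May 8, 2024.
Primary fermentation finishes: May 8, 2024 − 7 weeks = Mar 20, 2024.
The wort is pitched with yeast: Mar 20, 2024 − 5 weeks = Feb 14, 2024.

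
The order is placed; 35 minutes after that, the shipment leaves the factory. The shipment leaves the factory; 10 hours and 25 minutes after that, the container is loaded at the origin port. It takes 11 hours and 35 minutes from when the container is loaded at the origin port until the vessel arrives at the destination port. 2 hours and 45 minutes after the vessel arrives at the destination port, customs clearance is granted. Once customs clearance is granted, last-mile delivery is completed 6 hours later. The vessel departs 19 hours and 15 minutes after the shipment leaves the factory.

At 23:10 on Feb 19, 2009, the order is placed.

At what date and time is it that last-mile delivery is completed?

The order is placed: 23:10 Feb 19, 2009.
The shipment leaves the factory: 23:10 Feb 19, 2009 + 35m = 23:45 Feb 19, 2009.
The container is loaded at the origin port: 23:45 Feb 19, 2009 + 10h25m = 10:10 Feb 20, 2009.
The vessel arrives at the destination port: 10:10 Feb 20, 2009 + 11h35m = 21:45 Feb 20, 2009.
Customs clearance is granted: 21:45 Feb 20, 2009 + 2h45m = 00:30 Feb 21, 2009.
Last-mile delivery is completed: 00:30 Feb 21, 2009 + 6h = 06:30 Feb 21, 2009.

06:30 on Feb 21, 2009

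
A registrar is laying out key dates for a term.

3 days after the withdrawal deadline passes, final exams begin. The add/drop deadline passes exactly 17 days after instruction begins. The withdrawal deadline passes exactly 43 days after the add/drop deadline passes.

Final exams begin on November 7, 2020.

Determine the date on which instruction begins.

Final exams begin: Nov 7, 2020.
The withdrawal deadline passes: Nov 7, 2020 − 3 days = Nov 4, 2020.
The add/drop deadline passes: Nov 4, 2020 − 43 days = Sep 22, 2020.
Instruction begins: Sep 22, 2020 − 17 days = Sep 5, 2020.

September 5, 2020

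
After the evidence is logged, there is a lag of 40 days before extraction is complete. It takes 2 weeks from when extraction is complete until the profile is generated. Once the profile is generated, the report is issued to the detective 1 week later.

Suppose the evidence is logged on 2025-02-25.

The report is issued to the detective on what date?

The evidence is logged: Feb 25, 2025.
Extraction is complete: Feb 25, 2025 + 40 days = Apr 6, 2025.
The profile is generated: Apr 6, 2025 + 2 weeks = Apr 20, 2025.
The report is issued to the detective: Apr 20, 2025 + 1 week = Apr 27, 2025.

2025-04-27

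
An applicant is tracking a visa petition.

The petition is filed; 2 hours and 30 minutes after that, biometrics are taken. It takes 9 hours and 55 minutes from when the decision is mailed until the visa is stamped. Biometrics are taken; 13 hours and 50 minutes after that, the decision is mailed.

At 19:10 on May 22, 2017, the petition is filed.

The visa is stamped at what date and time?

The petition is filed: 19:10 May 22, 2017.
Biometrics are taken: 19:10 May 22, 2017 + 2h30m = 21:40 May 22, 2017.
The decision is mailed: 21:40 May 22, 2017 + 13h50m = 11:30 May 23, 2017.
The visa is stamped: 11:30 May 23, 2017 + 9h55m = 21:25 May 23, 2017.

21:25 on May 23, 2017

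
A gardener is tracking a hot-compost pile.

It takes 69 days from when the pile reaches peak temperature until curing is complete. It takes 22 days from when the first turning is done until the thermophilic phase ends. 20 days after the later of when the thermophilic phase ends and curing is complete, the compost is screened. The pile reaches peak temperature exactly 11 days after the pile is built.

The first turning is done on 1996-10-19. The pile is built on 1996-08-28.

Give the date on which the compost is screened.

1996-12-06

The first turning is done: Oct 19, 1996.
The thermophilic phase ends: Oct 19, 1996 + 22 days = Nov 10, 1996.
The pile is built: Aug 28, 1996.
The pile reaches peak temperature: Aug 28, 1996 + 11 days = Sep 8, 1996.
Curing is complete: Sep 8, 1996 + 69 days = Nov 16, 1996.
Both prerequisites met — the thermophilic phase ends (Nov 10, 1996), curing is complete (Nov 16, 1996); the later is Nov 16, 1996.
The compost is screened: Nov 16, 1996 + 20 days = Dec 6, 1996.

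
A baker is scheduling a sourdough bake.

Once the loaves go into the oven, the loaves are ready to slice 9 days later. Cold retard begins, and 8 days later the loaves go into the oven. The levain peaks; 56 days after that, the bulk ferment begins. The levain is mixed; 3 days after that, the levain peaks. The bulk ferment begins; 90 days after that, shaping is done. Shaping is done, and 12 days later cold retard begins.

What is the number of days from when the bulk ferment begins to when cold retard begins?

102 days

Causal path: the bulk ferment begins → shaping is done → cold retard begins.
Total delay along the path: 90 + 12 = 102 days.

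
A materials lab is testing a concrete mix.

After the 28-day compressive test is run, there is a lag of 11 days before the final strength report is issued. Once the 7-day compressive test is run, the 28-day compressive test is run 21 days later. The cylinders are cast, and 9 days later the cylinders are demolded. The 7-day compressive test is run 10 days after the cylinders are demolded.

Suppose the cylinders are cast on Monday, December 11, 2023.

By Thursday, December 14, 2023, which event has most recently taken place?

The cylinders are cast

The cylinders are cast: Dec 11, 2023.
The cylinders are demolded: Dec 11, 2023 + 9 days = Dec 20, 2023.
The 7-day compressive test is run: Dec 20, 2023 + 10 days = Dec 30, 2023.
The 28-day compressive test is run: Dec 30, 2023 + 21 days = Jan 20, 2024.
The final strength report is issued: Jan 20, 2024 + 11 days = Jan 31, 2024.
Dec 14, 2023 falls between when the cylinders are cast (Dec 11, 2023) and when the cylinders are demolded (Dec 20, 2023).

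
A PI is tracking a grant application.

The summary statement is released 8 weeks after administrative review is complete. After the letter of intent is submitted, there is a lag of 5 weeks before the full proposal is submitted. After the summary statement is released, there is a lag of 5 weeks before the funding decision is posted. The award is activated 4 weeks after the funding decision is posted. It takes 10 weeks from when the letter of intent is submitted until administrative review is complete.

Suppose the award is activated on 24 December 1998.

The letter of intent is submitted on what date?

The award is activated: Dec 24, 1998.
The funding decision is posted: Dec 24, 1998 − 4 weeks = Nov 26, 1998.
The summary statement is released: Nov 26, 1998 − 5 weeks = Oct 22, 1998.
Administrative review is complete: Oct 22, 1998 − 8 weeks = Aug 27, 1998.
The letter of intent is submitted: Aug 27, 1998 − 10 weeks = Jun 18, 1998.

18 June 1998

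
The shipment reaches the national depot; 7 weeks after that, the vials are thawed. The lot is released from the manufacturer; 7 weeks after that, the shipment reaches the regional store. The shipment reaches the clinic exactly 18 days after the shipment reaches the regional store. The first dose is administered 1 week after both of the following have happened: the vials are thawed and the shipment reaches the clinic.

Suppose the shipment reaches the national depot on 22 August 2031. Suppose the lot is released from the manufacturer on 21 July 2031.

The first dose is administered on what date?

17 October 2031

The shipment reaches the national depot: Aug 22, 2031.
The vials are thawed: Aug 22, 2031 + 7 weeks = Oct 10, 2031.
The lot is released from the manufacturer: Jul 21, 2031.
The shipment reaches the regional store: Jul 21, 2031 + 7 weeks = Sep 8, 2031.
The shipment reaches the clinic: Sep 8, 2031 + 18 days = Sep 26, 2031.
Both prerequisites met — the vials are thawed (Oct 10, 2031), the shipment reaches the clinic (Sep 26, 2031); the later is Oct 10, 2031.
The first dose is administered: Oct 10, 2031 + 1 week = Oct 17, 2031.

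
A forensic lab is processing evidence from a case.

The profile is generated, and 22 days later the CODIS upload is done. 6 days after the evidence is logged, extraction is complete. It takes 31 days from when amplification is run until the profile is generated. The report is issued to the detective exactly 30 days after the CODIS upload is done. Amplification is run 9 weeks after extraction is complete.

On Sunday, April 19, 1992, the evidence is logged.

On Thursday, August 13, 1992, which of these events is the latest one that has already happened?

The profile is generated

The evidence is logged: Apr 19, 1992.
Extraction is complete: Apr 19, 1992 + 6 days = Apr 25, 1992.
Amplification is run: Apr 25, 1992 + 9 weeks = Jun 27, 1992.
The profile is generated: Jun 27, 1992 + 31 days = Jul 28, 1992.
The CODIS upload is done: Jul 28, 1992 + 22 days = Aug 19, 1992.
The report is issued to the detective: Aug 19, 1992 + 30 days = Sep 18, 1992.
Aug 13, 1992 falls between when the profile is generated (Jul 28, 1992) and when the CODIS upload is done (Aug 19, 1992).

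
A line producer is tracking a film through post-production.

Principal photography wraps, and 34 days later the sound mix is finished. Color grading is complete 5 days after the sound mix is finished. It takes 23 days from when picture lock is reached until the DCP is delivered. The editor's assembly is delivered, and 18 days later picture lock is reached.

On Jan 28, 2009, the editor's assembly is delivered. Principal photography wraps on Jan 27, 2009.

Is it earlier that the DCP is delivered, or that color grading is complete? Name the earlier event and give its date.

Color grading is complete — Mar 7, 2009

The editor's assembly is delivered: Jan 28, 2009.
Picture lock is reached: Jan 28, 2009 + 18 days = Feb 15, 2009.
The DCP is delivered: Feb 15, 2009 + 23 days = Mar 10, 2009.
Principal photography wraps: Jan 27, 2009.
The sound mix is finished: Jan 27, 2009 + 34 days = Mar 2, 2009.
Color grading is complete: Mar 2, 2009 + 5 days = Mar 7, 2009.
Comparing: the DCP is delivered on Mar 10, 2009 vs color grading is complete on Mar 7, 2009. Earlier: color grading is complete.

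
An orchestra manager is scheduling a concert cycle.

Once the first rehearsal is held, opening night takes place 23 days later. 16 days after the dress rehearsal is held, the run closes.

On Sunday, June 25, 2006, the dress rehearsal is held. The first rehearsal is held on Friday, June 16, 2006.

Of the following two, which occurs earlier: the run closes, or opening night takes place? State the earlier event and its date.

The dress rehearsal is held: Jun 25, 2006.
The run closes: Jun 25, 2006 + 16 days = Jul 11, 2006.
The first rehearsal is held: Jun 16, 2006.
Opening night takes place: Jun 16, 2006 + 23 days = Jul 9, 2006.
Comparing: the run closes on Jul 11, 2006 vs opening night takes place on Jul 9, 2006. Earlier: opening night takes place.

Opening night takes place — Sunday, July 9, 2006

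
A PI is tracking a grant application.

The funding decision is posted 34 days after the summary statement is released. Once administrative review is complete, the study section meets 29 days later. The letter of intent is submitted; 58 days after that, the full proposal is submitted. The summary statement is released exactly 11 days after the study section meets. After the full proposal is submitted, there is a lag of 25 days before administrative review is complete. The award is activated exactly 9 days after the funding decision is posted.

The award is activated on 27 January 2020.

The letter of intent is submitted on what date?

14 August 2019

The award is activated: Jan 27, 2020.
The funding decision is posted: Jan 27, 2020 − 9 days = Jan 18, 2020.
The summary statement is released: Jan 18, 2020 − 34 days = Dec 15, 2019.
The study section meets: Dec 15, 2019 − 11 days = Dec 4, 2019.
Administrative review is complete: Dec 4, 2019 − 29 days = Nov 5, 2019.
The full proposal is submitted: Nov 5, 2019 − 25 days = Oct 11, 2019.
The letter of intent is submitted: Oct 11, 2019 − 58 days = Aug 14, 2019.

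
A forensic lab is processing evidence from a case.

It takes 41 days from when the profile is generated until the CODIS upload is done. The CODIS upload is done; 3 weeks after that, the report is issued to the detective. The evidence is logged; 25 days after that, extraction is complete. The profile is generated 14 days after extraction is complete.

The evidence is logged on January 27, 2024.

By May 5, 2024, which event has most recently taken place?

The CODIS upload is done

The evidence is logged: Jan 27, 2024.
Extraction is complete: Jan 27, 2024 + 25 days = Feb 21, 2024.
The profile is generated: Feb 21, 2024 + 14 days = Mar 6, 2024.
The CODIS upload is done: Mar 6, 2024 + 41 days = Apr 16, 2024.
The report is issued to the detective: Apr 16, 2024 + 3 weeks = May 7, 2024.
May 5, 2024 falls between when the CODIS upload is done (Apr 16, 2024) and when the report is issued to the detective (May 7, 2024).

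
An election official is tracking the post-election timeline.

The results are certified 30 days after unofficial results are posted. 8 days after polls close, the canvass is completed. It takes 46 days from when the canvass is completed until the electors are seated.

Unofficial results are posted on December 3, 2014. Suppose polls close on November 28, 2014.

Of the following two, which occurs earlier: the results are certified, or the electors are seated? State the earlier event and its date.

The results are certified — January 2, 2015

Unofficial results are posted: Dec 3, 2014.
The results are certified: Dec 3, 2014 + 30 days = Jan 2, 2015.
Polls close: Nov 28, 2014.
The canvass is completed: Nov 28, 2014 + 8 days = Dec 6, 2014.
The electors are seated: Dec 6, 2014 + 46 days = Jan 21, 2015.
Comparing: the results are certified on Jan 2, 2015 vs the electors are seated on Jan 21, 2015. Earlier: the results are certified.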